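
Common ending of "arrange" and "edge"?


Word 1: "arrange"
Word 2: "edge"
Comparing from end:
  Pos -1: 'e' == 'e'
  Pos -2: 'g' == 'g'
  Pos -3: 'n' != 'd' (stop)
LCS = "ge" (length 2)


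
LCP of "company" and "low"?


Word 1: "company"
Word 2: "low"
Comparing from start:
  Pos 0: 'c' != 'l' (stop)
LCP = "" (length 0)


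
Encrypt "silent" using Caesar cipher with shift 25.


Word: "silent"
Shift: 25
Each letter → (letter + shift) mod 26:
  's' (18) + 25 = 17 → 'r'
  'i' (8) + 25 = 7 → 'h'
  'l' (11) + 25 = 10 → 'k'
  'e' (4) + 25 = 3 → 'd'
  'n' (13) + 25 = 12 → 'm'
  't' (19) + 25 = 18 → 's'
Result = "rhkdms"


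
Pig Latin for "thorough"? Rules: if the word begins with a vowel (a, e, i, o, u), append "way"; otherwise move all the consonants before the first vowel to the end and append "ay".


Word: "thorough"
Starts with consonant(s) → move to end, add 'ay'
Consonant cluster: "th"
Pig Latin = "oroughthay"


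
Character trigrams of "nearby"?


Word: "nearby" (length 6)
Number of trigrams = 6 - 3 + 1 = 4
  Position 0: "nea"
  Position 1: "ear"
  Position 2: "arb"
  Position 3: "rby"
Trigrams = "nea", "ear", "arb", "rby"


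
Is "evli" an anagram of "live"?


Word 1: "live" → sorted: eilv
Word 2: "evli" → sorted: eilv
Same letters? eilv == eilv
Anagram = Yes


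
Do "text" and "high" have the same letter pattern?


Pattern of "text": [0, 1, 2, 0]
Pattern of "high": [0, 1, 2, 0]
Patterns match
Same pattern = Yes


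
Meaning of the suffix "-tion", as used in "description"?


Suffix: -tion
Example: description = describe + -tion, with a spelling change
Meaning = act or process


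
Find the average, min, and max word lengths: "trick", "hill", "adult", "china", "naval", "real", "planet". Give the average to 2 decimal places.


Lengths: "trick"=5, "hill"=4, "adult"=5, "china"=5, "naval"=5, "real"=4, "planet"=6
Sum = 34, Count = 7
Average = 34/7 = 4.86
= avg=4.86, min=4, max=6


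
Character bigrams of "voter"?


Word: "voter" (length 5)
Number of bigrams = 5 - 2 + 1 = 4
  Position 0: "vo"
  Position 1: "ot"
  Position 2: "te"
  Position 3: "er"
Bigrams = "vo", "ot", "te", "er"


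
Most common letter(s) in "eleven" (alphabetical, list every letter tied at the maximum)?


Word: "eleven"
Letter counts:
  'e': 3
  'l': 1
  'n': 1
  'v': 1
Maximum count = 3
Most frequent = 'e' (3 times each)


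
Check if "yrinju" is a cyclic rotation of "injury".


Word: "injury", Candidate: "yrinju"
Method: check if candidate is substring of word+word
"injuryinjury" contains "yrinju"? No
Is rotation = No


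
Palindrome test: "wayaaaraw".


Word: "wayaaaraw"
Reversed: "waraaayaw"
Forward == Backward? wayaaaraw != waraaayaw
Palindrome = No


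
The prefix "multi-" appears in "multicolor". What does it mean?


Prefix: multi-
As in: multicolor -> multi- + color
Meaning = many


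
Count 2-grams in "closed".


Word: "closed" (length 6)
Number of 2-grams = length - 2 + 1 = 6 - 2 + 1
= 5


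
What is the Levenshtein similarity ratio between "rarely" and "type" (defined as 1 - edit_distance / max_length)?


Word 1: "rarely" (length 6)
Word 2: "type" (length 4)
One optimal edit sequence:
  1. substitute 'r' -> 't'  (+1)
  2. substitute 'a' -> 'y'  (+1)
  3. substitute 'r' -> 'p'  (+1)
  4. keep 'e'
  5. delete 'l'  (+1)
  6. delete 'y'  (+1)
Edit distance = 5
Max length = max(6, 4) = 6
Similarity = 1 - 5/6
= 0.1667


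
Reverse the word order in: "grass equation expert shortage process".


Original: "grass equation expert shortage process"
Words (1..n): grass | equation | expert | shortage | process
Reversed (n..1): process | shortage | expert | equation | grass
Result = "process shortage expert equation grass"


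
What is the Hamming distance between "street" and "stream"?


Comparing character by character (same length = 6):
  Pos 0: 's' vs 's' =
  Pos 1: 't' vs 't' =
  Pos 2: 'r' vs 'r' =
  Pos 3: 'e' vs 'e' =
  Pos 4: 'e' vs 'a' !=
  Pos 5: 't' vs 'm' !=
Hamming distance = 2


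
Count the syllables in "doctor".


Word: "doctor"
Syllable breakdown: doc-tor
Counting: 2 parts
= 2 syllables


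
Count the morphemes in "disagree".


Word: "disagree"
Morphemes: dis- + agree
Each morpheme carries meaning
= 2 morphemes


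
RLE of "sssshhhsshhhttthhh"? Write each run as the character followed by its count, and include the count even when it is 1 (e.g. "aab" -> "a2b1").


String: "sssshhhsshhhttthhh"
Scanning for consecutive runs:
  's' x 4
  'h' x 3
  's' x 2
  'h' x 3
  't' x 3
  'h' x 3
RLE = "s4h3s2h3t3h3"


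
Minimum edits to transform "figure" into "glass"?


Word 1: "figure" (length 6)
Word 2: "glass" (length 5)
One optimal edit sequence (insert/delete/substitute each cost 1):
  1. delete 'f'  (+1)
  2. substitute 'i' -> 'g'  (+1)
  3. substitute 'g' -> 'l'  (+1)
  4. substitute 'u' -> 'a'  (+1)
  5. substitute 'r' -> 's'  (+1)
  6. substitute 'e' -> 's'  (+1)
Total edit operations: 6
Edit distance = 6


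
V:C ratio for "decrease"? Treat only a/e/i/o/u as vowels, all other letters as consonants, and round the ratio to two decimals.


Word: "decrease"
Vowels (a,e,i,o,u): 4
Consonants: 4
Ratio = 4/4
= 1.00


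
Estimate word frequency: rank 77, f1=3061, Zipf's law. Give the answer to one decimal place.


Zipf's law: f(r) = f(1) / r
f(1) = 3061
f(77) = 3061 / 77
= 39.8 occurrences


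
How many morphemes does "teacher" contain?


Word: "teacher"
Morphemes: teach / -er
Each morpheme carries meaning
= 2 morphemes


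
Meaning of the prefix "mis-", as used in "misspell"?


Prefix: mis-
As in: misspell -> mis- + spell
Meaning = wrongly


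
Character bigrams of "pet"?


Word: "pet" (length 3)
Number of bigrams = 3 - 2 + 1 = 2
  Position 0: "pe"
  Position 1: "et"
Bigrams = "pe", "et"


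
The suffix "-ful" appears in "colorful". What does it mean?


Suffix: -ful
Example: colorful = color + -ful
Meaning = full of


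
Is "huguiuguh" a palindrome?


Word: "huguiuguh"
Reversed: "huguiuguh"
Forward == Backward? huguiuguh == huguiuguh
Palindrome = Yes


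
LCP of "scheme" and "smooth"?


Word 1: "scheme"
Word 2: "smooth"
Comparing from start:
  Pos 0: 's' == 's'
  Pos 1: 'c' != 'm' (stop)
LCP = "s" (length 1)


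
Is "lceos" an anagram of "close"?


Word 1: "close" → sorted: celos
Word 2: "lceos" → sorted: celos
Same letters? celos == celos
Anagram = Yes


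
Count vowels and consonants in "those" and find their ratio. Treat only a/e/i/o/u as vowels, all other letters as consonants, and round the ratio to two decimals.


Word: "those"
Vowels (a,e,i,o,u): 2
Consonants: 3
Ratio = 2/3
= 0.67


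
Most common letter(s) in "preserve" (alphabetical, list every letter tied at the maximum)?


Word: "preserve"
Letter counts:
  'e': 3
  'p': 1
  'r': 2
  's': 1
  'v': 1
Maximum count = 3
Most frequent = 'e' (3 times each)


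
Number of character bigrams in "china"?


Word: "china" (length 5)
Number of 2-grams = length - 2 + 1 = 5 - 2 + 1
= 4


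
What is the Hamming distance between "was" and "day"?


Comparing character by character (same length = 3):
  Pos 0: 'w' vs 'd' !=
  Pos 1: 'a' vs 'a' =
  Pos 2: 's' vs 'y' !=
Hamming distance = 2


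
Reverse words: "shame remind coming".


Original: "shame remind coming"
Words (1..n): shame | remind | coming
Reversed (n..1): coming | remind | shame
Result = "coming remind shame"


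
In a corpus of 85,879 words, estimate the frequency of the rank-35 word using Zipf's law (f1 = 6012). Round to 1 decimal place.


Zipf's law: f(r) = f(1) / r
f(1) = 6012
f(35) = 6012 / 35
= 171.8 occurrences


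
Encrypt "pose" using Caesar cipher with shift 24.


Word: "pose"
Shift: 24
Each letter → (letter + shift) mod 26:
  'p' (15) + 24 = 13 → 'n'
  'o' (14) + 24 = 12 → 'm'
  's' (18) + 24 = 16 → 'q'
  'e' (4) + 24 = 2 → 'c'
Result = "nmqc"


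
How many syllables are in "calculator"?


Word: "calculator"
Syllable breakdown: cal | cu | la | tor
Counting: 4 parts
= 4 syllables


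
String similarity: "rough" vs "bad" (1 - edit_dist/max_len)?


Word 1: "rough" (length 5)
Word 2: "bad" (length 3)
One optimal edit sequence:
  1. delete 'r'  (+1)
  2. delete 'o'  (+1)
  3. substitute 'u' -> 'b'  (+1)
  4. substitute 'g' -> 'a'  (+1)
  5. substitute 'h' -> 'd'  (+1)
Edit distance = 5
Max length = max(5, 3) = 5
Similarity = 1 - 5/5
= 0.0000


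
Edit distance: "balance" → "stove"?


Word 1: "balance" (length 7)
Word 2: "stove" (length 5)
One optimal edit sequence (insert/delete/substitute each cost 1):
  1. delete 'b'  (+1)
  2. delete 'a'  (+1)
  3. substitute 'l' -> 's'  (+1)
  4. substitute 'a' -> 't'  (+1)
  5. substitute 'n' -> 'o'  (+1)
  6. substitute 'c' -> 'v'  (+1)
  7. keep 'e'
Total edit operations: 6
Edit distance = 6


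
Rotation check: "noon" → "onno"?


Word: "noon", Candidate: "onno"
Method: check if candidate is substring of word+word
"noonnoon" contains "onno"? Yes
Is rotation = Yes


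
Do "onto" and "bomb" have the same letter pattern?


Pattern of "onto": [0, 1, 2, 0]
Pattern of "bomb": [0, 1, 2, 0]
Patterns match
Same pattern = Yes


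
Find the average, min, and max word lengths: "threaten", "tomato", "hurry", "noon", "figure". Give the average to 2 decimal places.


Lengths: "threaten"=8, "tomato"=6, "hurry"=5, "noon"=4, "figure"=6
Sum = 29, Count = 5
Average = 29/5 = 5.80
= avg=5.80, min=4, max=8


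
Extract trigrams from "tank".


Word: "tank" (length 4)
Number of trigrams = 4 - 3 + 1 = 2
  Position 0: "tan"
  Position 1: "ank"
Trigrams = "tan", "ank"


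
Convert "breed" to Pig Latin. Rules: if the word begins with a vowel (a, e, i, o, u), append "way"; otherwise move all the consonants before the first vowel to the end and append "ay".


Word: "breed"
Starts with consonant(s) → move to end, add 'ay'
Consonant cluster: "br"
Pig Latin = "eedbray"


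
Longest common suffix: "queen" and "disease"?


Word 1: "queen"
Word 2: "disease"
Comparing from end:
  Pos -1: 'n' != 'e' (stop)
LCS = "" (length 0)


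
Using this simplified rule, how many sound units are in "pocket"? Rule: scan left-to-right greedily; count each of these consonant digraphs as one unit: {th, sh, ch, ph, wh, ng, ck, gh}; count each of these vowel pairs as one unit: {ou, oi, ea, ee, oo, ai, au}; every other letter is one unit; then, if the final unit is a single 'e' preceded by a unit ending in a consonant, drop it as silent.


Word: "pocket" (6 letters)
Left-to-right scan:
  (1) 'p' (letter)
  (2) 'o' (letter)
  (3) 'ck' (digraph)
  (4) 'e' (letter)
  (5) 't' (letter)
Units from scan: 5
Sound units = 5 units


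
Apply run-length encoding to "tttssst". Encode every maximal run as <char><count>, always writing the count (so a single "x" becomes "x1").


String: "tttssst"
Scanning for consecutive runs:
  't' x 3
  's' x 3
  't' x 1
RLE = "t3s3t1"


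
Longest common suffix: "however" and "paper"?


Word 1: "however"
Word 2: "paper"
Comparing from end:
  Pos -1: 'r' == 'r'
  Pos -2: 'e' == 'e'
  Pos -3: 'v' != 'p' (stop)
LCS = "er" (length 2)


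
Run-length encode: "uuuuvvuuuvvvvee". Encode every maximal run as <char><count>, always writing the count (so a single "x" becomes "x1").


String: "uuuuvvuuuvvvvee"
Scanning for consecutive runs:
  'u' x 4
  'v' x 2
  'u' x 3
  'v' x 4
  'e' x 2
RLE = "u4v2u3v4e2"


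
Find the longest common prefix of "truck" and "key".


Word 1: "truck"
Word 2: "key"
Comparing from start:
  Pos 0: 't' != 'k' (stop)
LCP = "" (length 0)


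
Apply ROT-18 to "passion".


Word: "passion"
Shift: 18
Each letter → (letter + shift) mod 26:
  'p' (15) + 18 = 7 → 'h'
  'a' (0) + 18 = 18 → 's'
  's' (18) + 18 = 10 → 'k'
  's' (18) + 18 = 10 → 'k'
  'i' (8) + 18 = 0 → 'a'
  'o' (14) + 18 = 6 → 'g'
  'n' (13) + 18 = 5 → 'f'
Result = "hskkagf"


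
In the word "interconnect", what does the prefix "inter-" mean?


Prefix: inter-
Example: interconnect = inter- + connect
Meaning = between


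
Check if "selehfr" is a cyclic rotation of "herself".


Word: "herself", Candidate: "selehfr"
Method: check if candidate is substring of word+word
"herselfherself" contains "selehfr"? No
Is rotation = No


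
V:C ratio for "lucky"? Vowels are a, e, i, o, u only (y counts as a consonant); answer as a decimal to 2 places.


Word: "lucky"
Vowels (a,e,i,o,u): 1
Consonants: 4
Ratio = 1/4
= 0.25


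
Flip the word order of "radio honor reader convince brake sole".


Original: "radio honor reader convince brake sole"
Words (1..n): radio | honor | reader | convince | brake | sole
Reversed (n..1): sole | brake | convince | reader | honor | radio
Result = "sole brake convince reader honor radio"


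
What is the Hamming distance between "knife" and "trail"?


Comparing character by character (same length = 5):
  Pos 0: 'k' vs 't' !=
  Pos 1: 'n' vs 'r' !=
  Pos 2: 'i' vs 'a' !=
  Pos 3: 'f' vs 'i' !=
  Pos 4: 'e' vs 'l' !=
Hamming distance = 5


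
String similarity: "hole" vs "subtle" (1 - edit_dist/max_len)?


Word 1: "hole" (length 4)
Word 2: "subtle" (length 6)
One optimal edit sequence:
  1. insert 's'  (+1)
  2. insert 'u'  (+1)
  3. substitute 'h' -> 'b'  (+1)
  4. substitute 'o' -> 't'  (+1)
  5. keep 'l'
  6. keep 'e'
Edit distance = 4
Max length = max(4, 6) = 6
Similarity = 1 - 4/6
= 0.3333


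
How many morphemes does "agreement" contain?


Word: "agreement"
Morphemes: agree | -ment
Each morpheme carries meaning
= 2 morphemes


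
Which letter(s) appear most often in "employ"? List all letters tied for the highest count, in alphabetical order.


Word: "employ"
Letter counts:
  'e': 1
  'l': 1
  'm': 1
  'o': 1
  'p': 1
  'y': 1
Maximum count = 1
Most frequent = 'e', 'l', 'm', 'o', 'p', 'y' (1 time each)


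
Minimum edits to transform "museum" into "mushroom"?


Word 1: "museum" (length 6)
Word 2: "mushroom" (length 8)
One optimal edit sequence (insert/delete/substitute each cost 1):
  1. keep 'm'
  2. keep 'u'
  3. keep 's'
  4. insert 'h'  (+1)
  5. insert 'r'  (+1)
  6. substitute 'e' -> 'o'  (+1)
  7. substitute 'u' -> 'o'  (+1)
  8. keep 'm'
Total edit operations: 4
Edit distance = 4


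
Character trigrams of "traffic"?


Word: "traffic" (length 7)
Number of trigrams = 7 - 3 + 1 = 5
  Position 0: "tra"
  Position 1: "raf"
  Position 2: "aff"
  Position 3: "ffi"
  Position 4: "fic"
Trigrams = "tra", "raf", "aff", "ffi", "fic"


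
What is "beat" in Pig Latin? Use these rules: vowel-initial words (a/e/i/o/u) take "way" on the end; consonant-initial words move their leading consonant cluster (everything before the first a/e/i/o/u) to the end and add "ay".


Word: "beat"
Starts with consonant(s) → move to end, add 'ay'
Consonant cluster: "b"
Pig Latin = "eatbay"


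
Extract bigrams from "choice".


Word: "choice" (length 6)
Number of bigrams = 6 - 2 + 1 = 5
  Position 0: "ch"
  Position 1: "ho"
  Position 2: "oi"
  Position 3: "ic"
  Position 4: "ce"
Bigrams = "ch", "ho", "oi", "ic", "ce"


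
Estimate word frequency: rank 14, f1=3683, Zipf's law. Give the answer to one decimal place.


Zipf's law: f(r) = f(1) / r
f(1) = 3683
f(14) = 3683 / 14
= 263.1 occurrences


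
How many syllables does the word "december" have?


Word: "december"
Syllable breakdown: de / cem / ber
Counting: 3 parts
= 3 syllables


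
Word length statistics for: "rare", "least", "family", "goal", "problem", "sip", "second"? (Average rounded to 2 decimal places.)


Lengths: "rare"=4, "least"=5, "family"=6, "goal"=4, "problem"=7, "sip"=3, "second"=6
Sum = 35, Count = 7
Average = 35/7 = 5.00
= avg=5.00, min=3, max=7


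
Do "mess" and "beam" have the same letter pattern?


Pattern of "mess": [0, 1, 2, 2]
Pattern of "beam": [0, 1, 2, 3]
Patterns do not match
Same pattern = No


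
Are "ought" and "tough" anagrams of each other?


Word 1: "ought" → sorted: ghotu
Word 2: "tough" → sorted: ghotu
Same letters? ghotu == ghotu
Anagram = Yes


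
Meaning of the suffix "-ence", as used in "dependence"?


Suffix: -ence
Example: dependence (depend + -ence)
Meaning = state of


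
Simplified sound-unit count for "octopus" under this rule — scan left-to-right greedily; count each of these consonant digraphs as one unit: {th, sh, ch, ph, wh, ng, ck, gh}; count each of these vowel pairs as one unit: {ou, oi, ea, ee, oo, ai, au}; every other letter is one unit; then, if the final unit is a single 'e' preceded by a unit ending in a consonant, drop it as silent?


Word: "octopus" (7 letters)
Left-to-right scan:
  1. 'o' (letter)
  2. 'c' (letter)
  3. 't' (letter)
  4. 'o' (letter)
  5. 'p' (letter)
  6. 'u' (letter)
  7. 's' (letter)
Units from scan: 7
Sound units = 7 units


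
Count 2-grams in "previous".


Word: "previous" (length 8)
Number of 2-grams = length - 2 + 1 = 8 - 2 + 1
= 7


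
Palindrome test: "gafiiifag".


Word: "gafiiifag"
Reversed: "gafiiifag"
Forward == Backward? gafiiifag == gafiiifag
Palindrome = Yes


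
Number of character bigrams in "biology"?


Word: "biology" (length 7)
Number of 2-grams = length - 2 + 1 = 7 - 2 + 1
= 6


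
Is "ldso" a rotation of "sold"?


Word: "sold", Candidate: "ldso"
Method: check if candidate is substring of word+word
"soldsold" contains "ldso"? Yes
Is rotation = Yes


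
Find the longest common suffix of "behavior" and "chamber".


Word 1: "behavior"
Word 2: "chamber"
Comparing from end:
  Pos -1: 'r' == 'r'
  Pos -2: 'o' != 'e' (stop)
LCS = "r" (length 1)


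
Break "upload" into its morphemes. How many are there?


Word: "upload"
Morphemes: up- + load
Each morpheme carries meaning
= 2 morphemes


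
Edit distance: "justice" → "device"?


Word 1: "justice" (length 7)
Word 2: "device" (length 6)
One optimal edit sequence (insert/delete/substitute each cost 1):
  1. delete 'j'  (+1)
  2. substitute 'u' -> 'd'  (+1)
  3. substitute 's' -> 'e'  (+1)
  4. substitute 't' -> 'v'  (+1)
  5. keep 'i'
  6. keep 'c'
  7. keep 'e'
Total edit operations: 4
Edit distance = 4


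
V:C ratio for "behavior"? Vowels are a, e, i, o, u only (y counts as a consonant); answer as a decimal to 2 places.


Word: "behavior"
Vowels (a,e,i,o,u): 4
Consonants: 4
Ratio = 4/4
= 1.00


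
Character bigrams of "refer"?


Word: "refer" (length 5)
Number of bigrams = 5 - 2 + 1 = 4
  Position 0: "re"
  Position 1: "ef"
  Position 2: "fe"
  Position 3: "er"
Bigrams = "re", "ef", "fe", "er"


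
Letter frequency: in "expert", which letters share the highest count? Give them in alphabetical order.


Word: "expert"
Letter counts:
  'e': 2
  'p': 1
  'r': 1
  't': 1
  'x': 1
Maximum count = 2
Most frequent = 'e' (2 times each)


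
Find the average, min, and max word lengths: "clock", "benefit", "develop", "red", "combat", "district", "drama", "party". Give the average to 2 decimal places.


Lengths: "clock"=5, "benefit"=7, "develop"=7, "red"=3, "combat"=6, "district"=8, "drama"=5, "party"=5
Sum = 46, Count = 8
Average = 46/8 = 5.75
= avg=5.75, min=3, max=8


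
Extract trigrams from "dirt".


Word: "dirt" (length 4)
Number of trigrams = 4 - 3 + 1 = 2
  Position 0: "dir"
  Position 1: "irt"
Trigrams = "dir", "irt"


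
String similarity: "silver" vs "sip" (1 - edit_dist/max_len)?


Word 1: "silver" (length 6)
Word 2: "sip" (length 3)
One optimal edit sequence:
  1. keep 's'
  2. keep 'i'
  3. delete 'l'  (+1)
  4. delete 'v'  (+1)
  5. delete 'e'  (+1)
  6. substitute 'r' -> 'p'  (+1)
Edit distance = 4
Max length = max(6, 3) = 6
Similarity = 1 - 4/6
= 0.3333


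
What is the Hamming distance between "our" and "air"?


Comparing character by character (same length = 3):
  Pos 0: 'o' vs 'a' !=
  Pos 1: 'u' vs 'i' !=
  Pos 2: 'r' vs 'r' =
Hamming distance = 2


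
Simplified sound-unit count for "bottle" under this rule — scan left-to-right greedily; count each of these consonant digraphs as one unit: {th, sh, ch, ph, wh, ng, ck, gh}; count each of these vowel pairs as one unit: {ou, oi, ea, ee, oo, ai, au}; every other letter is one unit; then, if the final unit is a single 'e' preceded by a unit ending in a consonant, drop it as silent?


Word: "bottle" (6 letters)
Left-to-right scan:
  (1) 'b' (letter)
  (2) 'o' (letter)
  (3) 't' (letter)
  (4) 't' (letter)
  (5) 'l' (letter)
  (6) 'e' (letter)
Units from scan: 6
Final unit is 'e' after a consonant -> drop as silent (-1)
Sound units = 5 units


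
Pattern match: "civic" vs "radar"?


Pattern of "civic": [0, 1, 2, 1, 0]
Pattern of "radar": [0, 1, 2, 1, 0]
Patterns match
Same pattern = Yes


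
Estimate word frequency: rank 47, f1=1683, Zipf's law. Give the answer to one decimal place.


Zipf's law: f(r) = f(1) / r
f(1) = 1683
f(47) = 1683 / 47
= 35.8 occurrences


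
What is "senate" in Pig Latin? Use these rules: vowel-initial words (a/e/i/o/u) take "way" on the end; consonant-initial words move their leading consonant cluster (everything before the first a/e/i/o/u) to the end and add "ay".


Word: "senate"
Starts with consonant(s) → move to end, add 'ay'
Consonant cluster: "s"
Pig Latin = "enatesay"


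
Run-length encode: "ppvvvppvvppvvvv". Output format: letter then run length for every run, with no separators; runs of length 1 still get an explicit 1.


String: "ppvvvppvvppvvvv"
Scanning for consecutive runs:
  'p' x 2
  'v' x 3
  'p' x 2
  'v' x 2
  'p' x 2
  'v' x 4
RLE = "p2v3p2v2p2v4"


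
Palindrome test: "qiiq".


Word: "qiiq"
Reversed: "qiiq"
Forward == Backward? qiiq == qiiq
Palindrome = Yes


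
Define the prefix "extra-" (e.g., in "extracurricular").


Prefix: extra-
Example: extracurricular = extra- + curricular
Meaning = beyond


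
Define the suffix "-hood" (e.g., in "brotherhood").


Suffix: -hood
Example: brotherhood = brother + -hood
Meaning = state / condition


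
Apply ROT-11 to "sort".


Word: "sort"
Shift: 11
Each letter → (letter + shift) mod 26:
  's' (18) + 11 = 3 → 'd'
  'o' (14) + 11 = 25 → 'z'
  'r' (17) + 11 = 2 → 'c'
  't' (19) + 11 = 4 → 'e'
Result = "dzce"


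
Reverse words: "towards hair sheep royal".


Original: "towards hair sheep royal"
Words (1..n): towards | hair | sheep | royal
Reversed (n..1): royal | sheep | hair | towards
Result = "royal sheep hair towards"


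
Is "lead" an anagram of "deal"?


Word 1: "deal" → sorted: adel
Word 2: "lead" → sorted: adel
Same letters? adel == adel
Anagram = Yes


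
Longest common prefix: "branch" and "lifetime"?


Word 1: "branch"
Word 2: "lifetime"
Comparing from start:
  Pos 0: 'b' != 'l' (stop)
LCP = "" (length 0)


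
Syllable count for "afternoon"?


Word: "afternoon"
Syllable breakdown: af / ter / noon
Counting: 3 parts
= 3 syllables


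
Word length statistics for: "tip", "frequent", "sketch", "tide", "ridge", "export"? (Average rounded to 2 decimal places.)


Lengths: "tip"=3, "frequent"=8, "sketch"=6, "tide"=4, "ridge"=5, "export"=6
Sum = 32, Count = 6
Average = 32/6 = 5.33
= avg=5.33, min=3, max=8


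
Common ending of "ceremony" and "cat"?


Word 1: "ceremony"
Word 2: "cat"
Comparing from end:
  Pos -1: 'y' != 't' (stop)
LCS = "" (length 0)


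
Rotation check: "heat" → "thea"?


Word: "heat", Candidate: "thea"
Method: check if candidate is substring of word+word
"heatheat" contains "thea"? Yes
Is rotation = Yes


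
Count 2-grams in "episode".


Word: "episode" (length 7)
Number of 2-grams = length - 2 + 1 = 7 - 2 + 1
= 6


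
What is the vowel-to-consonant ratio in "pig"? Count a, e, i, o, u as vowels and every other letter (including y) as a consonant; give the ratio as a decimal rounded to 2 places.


Word: "pig"
Vowels (a,e,i,o,u): 1
Consonants: 2
Ratio = 1/2
= 0.50


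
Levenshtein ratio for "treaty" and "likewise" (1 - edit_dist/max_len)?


Word 1: "treaty" (length 6)
Word 2: "likewise" (length 8)
One optimal edit sequence:
  1. insert 'l'  (+1)
  2. substitute 't' -> 'i'  (+1)
  3. substitute 'r' -> 'k'  (+1)
  4. keep 'e'
  5. insert 'w'  (+1)
  6. substitute 'a' -> 'i'  (+1)
  7. substitute 't' -> 's'  (+1)
  8. substitute 'y' -> 'e'  (+1)
Edit distance = 7
Max length = max(6, 8) = 8
Similarity = 1 - 7/8
= 0.1250


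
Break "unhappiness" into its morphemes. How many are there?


Word: "unhappiness"
Morphemes: un- / happi / -ness
Each morpheme carries meaning
= 3 morphemes


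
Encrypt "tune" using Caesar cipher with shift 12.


Word: "tune"
Shift: 12
Each letter → (letter + shift) mod 26:
  't' (19) + 12 = 5 → 'f'
  'u' (20) + 12 = 6 → 'g'
  'n' (13) + 12 = 25 → 'z'
  'e' (4) + 12 = 16 → 'q'
Result = "fgzq"


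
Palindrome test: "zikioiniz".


Word: "zikioiniz"
Reversed: "zinioikiz"
Forward == Backward? zikioiniz != zinioikiz
Palindrome = No


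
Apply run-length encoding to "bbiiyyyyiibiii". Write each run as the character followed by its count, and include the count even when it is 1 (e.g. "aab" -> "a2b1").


String: "bbiiyyyyiibiii"
Scanning for consecutive runs:
  'b' x 2
  'i' x 2
  'y' x 4
  'i' x 2
  'b' x 1
  'i' x 3
RLE = "b2i2y4i2b1i3"


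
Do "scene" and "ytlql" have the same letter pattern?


Pattern of "scene": [0, 1, 2, 3, 2]
Pattern of "ytlql": [0, 1, 2, 3, 2]
Patterns match
Same pattern = Yes


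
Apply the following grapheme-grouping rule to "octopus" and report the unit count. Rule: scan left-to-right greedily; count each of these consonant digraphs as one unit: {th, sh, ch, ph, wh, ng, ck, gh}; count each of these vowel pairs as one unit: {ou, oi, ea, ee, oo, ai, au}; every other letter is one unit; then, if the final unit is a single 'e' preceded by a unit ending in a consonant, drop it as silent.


Word: "octopus" (7 letters)
Left-to-right scan:
  1. 'o' (letter)
  2. 'c' (letter)
  3. 't' (letter)
  4. 'o' (letter)
  5. 'p' (letter)
  6. 'u' (letter)
  7. 's' (letter)
Units from scan: 7
Sound units = 7 units


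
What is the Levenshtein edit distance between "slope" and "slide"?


Word 1: "slope" (length 5)
Word 2: "slide" (length 5)
One optimal edit sequence (insert/delete/substitute each cost 1):
  1. keep 's'
  2. keep 'l'
  3. substitute 'o' -> 'i'  (+1)
  4. substitute 'p' -> 'd'  (+1)
  5. keep 'e'
Total edit operations: 2
Edit distance = 2


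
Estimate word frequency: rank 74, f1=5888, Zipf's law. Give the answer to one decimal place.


Zipf's law: f(r) = f(1) / r
f(1) = 5888
f(74) = 5888 / 74
= 79.6 occurrences


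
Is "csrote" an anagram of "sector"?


Word 1: "sector" → sorted: ceorst
Word 2: "csrote" → sorted: ceorst
Same letters? ceorst == ceorst
Anagram = Yes


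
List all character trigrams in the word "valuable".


Word: "valuable" (length 8)
Number of trigrams = 8 - 3 + 1 = 6
  Position 0: "val"
  Position 1: "alu"
  Position 2: "lua"
  Position 3: "uab"
  Position 4: "abl"
  Position 5: "ble"
Trigrams = "val", "alu", "lua", "uab", "abl", "ble"


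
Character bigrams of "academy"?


Word: "academy" (length 7)
Number of bigrams = 7 - 2 + 1 = 6
  Position 0: "ac"
  Position 1: "ca"
  Position 2: "ad"
  Position 3: "de"
  Position 4: "em"
  Position 5: "my"
Bigrams = "ac", "ca", "ad", "de", "em", "my"


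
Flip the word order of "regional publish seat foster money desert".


Original: "regional publish seat foster money desert"
Words (1..n): regional | publish | seat | foster | money | desert
Reversed (n..1): desert | money | foster | seat | publish | regional
Result = "desert money foster seat publish regional"


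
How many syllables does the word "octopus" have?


Word: "octopus"
Syllable breakdown: oc / to / pus
Counting: 3 parts
= 3 syllables


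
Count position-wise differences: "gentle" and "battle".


Comparing character by character (same length = 6):
  Pos 0: 'g' vs 'b' !=
  Pos 1: 'e' vs 'a' !=
  Pos 2: 'n' vs 't' !=
  Pos 3: 't' vs 't' =
  Pos 4: 'l' vs 'l' =
  Pos 5: 'e' vs 'e' =
Hamming distance = 3


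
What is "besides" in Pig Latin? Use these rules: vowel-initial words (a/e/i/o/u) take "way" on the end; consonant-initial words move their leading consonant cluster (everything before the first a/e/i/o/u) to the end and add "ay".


Word: "besides"
Starts with consonant(s) → move to end, add 'ay'
Consonant cluster: "b"
Pig Latin = "esidesbay"


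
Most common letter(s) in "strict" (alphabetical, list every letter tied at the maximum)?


Word: "strict"
Letter counts:
  'c': 1
  'i': 1
  'r': 1
  's': 1
  't': 2
Maximum count = 2
Most frequent = 't' (2 times each)


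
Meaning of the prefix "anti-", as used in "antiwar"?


Prefix: anti-
Example: antiwar (anti- + war)
Meaning = against


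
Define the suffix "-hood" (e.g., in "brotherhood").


Suffix: -hood
Example: brotherhood = brother + -hood
Meaning = state / condition


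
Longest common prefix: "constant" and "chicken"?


Word 1: "constant"
Word 2: "chicken"
Comparing from start:
  Pos 0: 'c' == 'c'
  Pos 1: 'o' != 'h' (stop)
LCP = "c" (length 1)


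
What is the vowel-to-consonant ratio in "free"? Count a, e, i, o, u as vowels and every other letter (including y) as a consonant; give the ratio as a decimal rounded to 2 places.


Word: "free"
Vowels (a,e,i,o,u): 2
Consonants: 2
Ratio = 2/2
= 1.00


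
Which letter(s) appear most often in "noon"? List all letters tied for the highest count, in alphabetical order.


Word: "noon"
Letter counts:
  'n': 2
  'o': 2
Maximum count = 2
Most frequent = 'n', 'o' (2 times each)


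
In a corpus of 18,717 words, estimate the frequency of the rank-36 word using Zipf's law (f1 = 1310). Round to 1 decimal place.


Zipf's law: f(r) = f(1) / r
f(1) = 1310
f(36) = 1310 / 36
= 36.4 occurrences


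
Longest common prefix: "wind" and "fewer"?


Word 1: "wind"
Word 2: "fewer"
Comparing from start:
  Pos 0: 'w' != 'f' (stop)
LCP = "" (length 0)


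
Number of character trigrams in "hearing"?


Word: "hearing" (length 7)
Number of 3-grams = length - 3 + 1 = 7 - 3 + 1
= 5


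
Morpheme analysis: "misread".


Word: "misread"
Morphemes: mis- / read
Each morpheme carries meaning
= 2 morphemes


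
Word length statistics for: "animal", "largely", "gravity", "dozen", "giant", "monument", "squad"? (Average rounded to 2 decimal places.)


Lengths: "animal"=6, "largely"=7, "gravity"=7, "dozen"=5, "giant"=5, "monument"=8, "squad"=5
Sum = 43, Count = 7
Average = 43/7 = 6.14
= avg=6.14, min=5, max=8


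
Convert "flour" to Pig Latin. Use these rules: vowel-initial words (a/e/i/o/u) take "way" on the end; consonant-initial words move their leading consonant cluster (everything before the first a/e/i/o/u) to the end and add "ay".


Word: "flour"
Starts with consonant(s) → move to end, add 'ay'
Consonant cluster: "fl"
Pig Latin = "ourflay"


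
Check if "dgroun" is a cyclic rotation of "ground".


Word: "ground", Candidate: "dgroun"
Method: check if candidate is substring of word+word
"groundground" contains "dgroun"? Yes
Is rotation = Yes


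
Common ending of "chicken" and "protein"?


Word 1: "chicken"
Word 2: "protein"
Comparing from end:
  Pos -1: 'n' == 'n'
  Pos -2: 'e' != 'i' (stop)
LCS = "n" (length 1)


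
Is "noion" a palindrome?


Word: "noion"
Reversed: "noion"
Forward == Backward? noion == noion
Palindrome = Yes


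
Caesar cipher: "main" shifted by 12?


Word: "main"
Shift: 12
Each letter → (letter + shift) mod 26:
  'm' (12) + 12 = 24 → 'y'
  'a' (0) + 12 = 12 → 'm'
  'i' (8) + 12 = 20 → 'u'
  'n' (13) + 12 = 25 → 'z'
Result = "ymuz"


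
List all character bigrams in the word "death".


Word: "death" (length 5)
Number of bigrams = 5 - 2 + 1 = 4
  Position 0: "de"
  Position 1: "ea"
  Position 2: "at"
  Position 3: "th"
Bigrams = "de", "ea", "at", "th"


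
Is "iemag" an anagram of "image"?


Word 1: "image" → sorted: aegim
Word 2: "iemag" → sorted: aegim
Same letters? aegim == aegim
Anagram = Yes


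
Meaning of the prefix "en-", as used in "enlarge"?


Prefix: en-
As in: enlarge -> en- + large
Meaning = cause to / put into


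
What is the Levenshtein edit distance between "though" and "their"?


Word 1: "though" (length 6)
Word 2: "their" (length 5)
One optimal edit sequence (insert/delete/substitute each cost 1):
  1. keep 't'
  2. keep 'h'
  3. delete 'o'  (+1)
  4. substitute 'u' -> 'e'  (+1)
  5. substitute 'g' -> 'i'  (+1)
  6. substitute 'h' -> 'r'  (+1)
Total edit operations: 4
Edit distance = 4


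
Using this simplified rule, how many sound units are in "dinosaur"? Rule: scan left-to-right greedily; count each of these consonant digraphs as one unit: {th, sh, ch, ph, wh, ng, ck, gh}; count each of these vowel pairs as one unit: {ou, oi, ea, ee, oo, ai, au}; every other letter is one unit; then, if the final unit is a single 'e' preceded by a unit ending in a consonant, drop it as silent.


Word: "dinosaur" (8 letters)
Left-to-right scan:
  (1) 'd' (letter)
  (2) 'i' (letter)
  (3) 'n' (letter)
  (4) 'o' (letter)
  (5) 's' (letter)
  (6) 'au' (vowel-pair)
  (7) 'r' (letter)
Units from scan: 7
Sound units = 7 units


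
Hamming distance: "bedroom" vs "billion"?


Comparing character by character (same length = 7):
  Pos 0: 'b' vs 'b' =
  Pos 1: 'e' vs 'i' !=
  Pos 2: 'd' vs 'l' !=
  Pos 3: 'r' vs 'l' !=
  Pos 4: 'o' vs 'i' !=
  Pos 5: 'o' vs 'o' =
  Pos 6: 'm' vs 'n' !=
Hamming distance = 5


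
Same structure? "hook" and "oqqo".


Pattern of "hook": [0, 1, 1, 2]
Pattern of "oqqo": [0, 1, 1, 0]
Patterns do not match
Same pattern = No


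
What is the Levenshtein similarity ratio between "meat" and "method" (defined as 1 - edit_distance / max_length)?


Word 1: "meat" (length 4)
Word 2: "method" (length 6)
One optimal edit sequence:
  1. keep 'm'
  2. keep 'e'
  3. insert 't'  (+1)
  4. insert 'h'  (+1)
  5. substitute 'a' -> 'o'  (+1)
  6. substitute 't' -> 'd'  (+1)
Edit distance = 4
Max length = max(4, 6) = 6
Similarity = 1 - 4/6
= 0.3333


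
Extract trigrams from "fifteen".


Word: "fifteen" (length 7)
Number of trigrams = 7 - 3 + 1 = 5
  Position 0: "fif"
  Position 1: "ift"
  Position 2: "fte"
  Position 3: "tee"
  Position 4: "een"
Trigrams = "fif", "ift", "fte", "tee", "een"


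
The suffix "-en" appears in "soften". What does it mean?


Suffix: -en
Example: soften (soft + -en)
Meaning = to make / become


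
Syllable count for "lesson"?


Word: "lesson"
Syllable breakdown: les | son
Counting: 2 parts
= 2 syllables


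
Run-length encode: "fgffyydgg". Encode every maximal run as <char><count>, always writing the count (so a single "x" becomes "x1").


String: "fgffyydgg"
Scanning for consecutive runs:
  'f' x 1
  'g' x 1
  'f' x 2
  'y' x 2
  'd' x 1
  'g' x 2
RLE = "f1g1f2y2d1g2"


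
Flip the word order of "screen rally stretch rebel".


Original: "screen rally stretch rebel"
Words (1..n): screen | rally | stretch | rebel
Reversed (n..1): rebel | stretch | rally | screen
Result = "rebel stretch rally screen"


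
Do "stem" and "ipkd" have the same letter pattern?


Pattern of "stem": [0, 1, 2, 3]
Pattern of "ipkd": [0, 1, 2, 3]
Patterns match
Same pattern = Yes


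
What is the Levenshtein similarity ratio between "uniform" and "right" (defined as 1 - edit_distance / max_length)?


Word 1: "uniform" (length 7)
Word 2: "right" (length 5)
One optimal edit sequence:
  1. delete 'u'  (+1)
  2. substitute 'n' -> 'r'  (+1)
  3. keep 'i'
  4. delete 'f'  (+1)
  5. substitute 'o' -> 'g'  (+1)
  6. substitute 'r' -> 'h'  (+1)
  7. substitute 'm' -> 't'  (+1)
Edit distance = 6
Max length = max(7, 5) = 7
Similarity = 1 - 6/7
= 0.1429


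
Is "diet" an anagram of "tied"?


Word 1: "tied" → sorted: deit
Word 2: "diet" → sorted: deit
Same letters? deit == deit
Anagram = Yes


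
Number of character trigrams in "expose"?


Word: "expose" (length 6)
Number of 3-grams = length - 3 + 1 = 6 - 3 + 1
= 4


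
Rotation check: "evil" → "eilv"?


Word: "evil", Candidate: "eilv"
Method: check if candidate is substring of word+word
"evilevil" contains "eilv"? No
Is rotation = No


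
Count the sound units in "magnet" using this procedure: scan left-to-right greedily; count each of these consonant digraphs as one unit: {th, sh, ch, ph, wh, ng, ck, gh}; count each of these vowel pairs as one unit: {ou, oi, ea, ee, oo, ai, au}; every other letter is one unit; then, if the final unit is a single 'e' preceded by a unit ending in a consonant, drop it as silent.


Word: "magnet" (6 letters)
Left-to-right scan:
  (1) 'm' (letter)
  (2) 'a' (letter)
  (3) 'g' (letter)
  (4) 'n' (letter)
  (5) 'e' (letter)
  (6) 't' (letter)
Units from scan: 6
Sound units = 6 units


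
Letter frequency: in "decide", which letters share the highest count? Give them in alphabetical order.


Word: "decide"
Letter counts:
  'c': 1
  'd': 2
  'e': 2
  'i': 1
Maximum count = 2
Most frequent = 'd', 'e' (2 times each)


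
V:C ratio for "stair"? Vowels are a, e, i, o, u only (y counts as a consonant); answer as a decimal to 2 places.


Word: "stair"
Vowels (a,e,i,o,u): 2
Consonants: 3
Ratio = 2/3
= 0.67


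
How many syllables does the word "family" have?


Word: "family"
Syllable breakdown: fam / i / ly
Counting: 3 parts
= 3 syllables


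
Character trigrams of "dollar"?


Word: "dollar" (length 6)
Number of trigrams = 6 - 3 + 1 = 4
  Position 0: "dol"
  Position 1: "oll"
  Position 2: "lla"
  Position 3: "lar"
Trigrams = "dol", "oll", "lla", "lar"


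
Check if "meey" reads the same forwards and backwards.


Word: "meey"
Reversed: "yeem"
Forward == Backward? meey != yeem
Palindrome = No


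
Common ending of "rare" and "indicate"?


Word 1: "rare"
Word 2: "indicate"
Comparing from end:
  Pos -1: 'e' == 'e'
  Pos -2: 'r' != 't' (stop)
LCS = "e" (length 1)


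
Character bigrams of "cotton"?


Word: "cotton" (length 6)
Number of bigrams = 6 - 2 + 1 = 5
  Position 0: "co"
  Position 1: "ot"
  Position 2: "tt"
  Position 3: "to"
  Position 4: "on"
Bigrams = "co", "ot", "tt", "to", "on"


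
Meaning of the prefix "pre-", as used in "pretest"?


Prefix: pre-
As in: pretest -> pre- + test
Meaning = before


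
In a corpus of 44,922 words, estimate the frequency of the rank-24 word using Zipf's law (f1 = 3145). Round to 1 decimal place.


Zipf's law: f(r) = f(1) / r
f(1) = 3145
f(24) = 3145 / 24
= 131.0 occurrences


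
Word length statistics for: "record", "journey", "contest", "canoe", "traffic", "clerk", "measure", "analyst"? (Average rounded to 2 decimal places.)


Lengths: "record"=6, "journey"=7, "contest"=7, "canoe"=5, "traffic"=7, "clerk"=5, "measure"=7, "analyst"=7
Sum = 51, Count = 8
Average = 51/8 = 6.38
= avg=6.38, min=5, max=7


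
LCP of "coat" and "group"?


Word 1: "coat"
Word 2: "group"
Comparing from start:
  Pos 0: 'c' != 'g' (stop)
LCP = "" (length 0)


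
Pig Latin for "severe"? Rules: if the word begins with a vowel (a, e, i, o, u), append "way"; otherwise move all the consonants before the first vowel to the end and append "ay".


Word: "severe"
Starts with consonant(s) → move to end, add 'ay'
Consonant cluster: "s"
Pig Latin = "everesay"


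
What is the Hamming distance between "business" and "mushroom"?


Comparing character by character (same length = 8):
  Pos 0: 'b' vs 'm' !=
  Pos 1: 'u' vs 'u' =
  Pos 2: 's' vs 's' =
  Pos 3: 'i' vs 'h' !=
  Pos 4: 'n' vs 'r' !=
  Pos 5: 'e' vs 'o' !=
  Pos 6: 's' vs 'o' !=
  Pos 7: 's' vs 'm' !=
Hamming distance = 6


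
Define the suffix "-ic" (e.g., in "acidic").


Suffix: -ic
As in: acidic -> acid + -ic
Meaning = relating to


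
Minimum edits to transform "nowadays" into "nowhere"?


Word 1: "nowadays" (length 8)
Word 2: "nowhere" (length 7)
One optimal edit sequence (insert/delete/substitute each cost 1):
  1. keep 'n'
  2. keep 'o'
  3. keep 'w'
  4. delete 'a'  (+1)
  5. substitute 'd' -> 'h'  (+1)
  6. substitute 'a' -> 'e'  (+1)
  7. substitute 'y' -> 'r'  (+1)
  8. substitute 's' -> 'e'  (+1)
Total edit operations: 5
Edit distance = 5
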